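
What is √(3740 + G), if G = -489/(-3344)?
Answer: √2613973241/836 ≈ 61.157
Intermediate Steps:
G = 489/3344 (G = -489*(-1/3344) = 489/3344 ≈ 0.14623)
√(3740 + G) = √(3740 + 489/3344) = √(12507049/3344) = √2613973241/836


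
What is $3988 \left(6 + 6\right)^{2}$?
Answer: $574272$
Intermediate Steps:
$3988 \left(6 + 6\right)^{2} = 3988 \cdot 12^{2} = 3988 \cdot 144 = 574272$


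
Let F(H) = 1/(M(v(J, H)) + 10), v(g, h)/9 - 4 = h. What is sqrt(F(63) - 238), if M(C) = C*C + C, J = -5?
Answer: I*sqrt(31572523973370)/364222 ≈ 15.427*I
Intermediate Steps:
v(g, h) = 36 + 9*h
M(C) = C + C**2 (M(C) = C**2 + C = C + C**2)
F(H) = 1/(10 + (36 + 9*H)*(37 + 9*H)) (F(H) = 1/((36 + 9*H)*(1 + (36 + 9*H)) + 10) = 1/((36 + 9*H)*(37 + 9*H) + 10) = 1/(10 + (36 + 9*H)*(37 + 9*H)))
sqrt(F(63) - 238) = sqrt(1/(1342 + 81*63**2 + 657*63) - 238) = sqrt(1/(1342 + 81*3969 + 41391) - 238) = sqrt(1/(1342 + 321489 + 41391) - 238) = sqrt(1/364222 - 238) = sqrt(-86684835/364222) = I*sqrt(31572523973370)/364222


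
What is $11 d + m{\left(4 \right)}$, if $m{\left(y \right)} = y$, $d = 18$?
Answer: $202$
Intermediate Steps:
$11 d + m{\left(4 \right)} = 11 \cdot 18 + 4 = 198 + 4 = 202$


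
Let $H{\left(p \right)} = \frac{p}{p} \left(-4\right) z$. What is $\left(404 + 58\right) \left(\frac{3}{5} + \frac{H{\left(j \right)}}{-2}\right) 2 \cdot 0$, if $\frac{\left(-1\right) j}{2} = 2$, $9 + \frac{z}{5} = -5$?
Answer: $0$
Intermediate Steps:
$z = -70$ ($z = -45 + 5 \left(-5\right) = -45 - 25 = -70$)
$j = -4$ ($j = \left(-2\right) 2 = -4$)
$H{\left(p \right)} = 280$ ($H{\left(p \right)} = \frac{p}{p} \left(-4\right) \left(-70\right) = 1 \left(-4\right) \left(-70\right) = \left(-4\right) \left(-70\right) = 280$)
$\left(404 + 58\right) \left(\frac{3}{5} + \frac{H{\left(j \right)}}{-2}\right) 2 \cdot 0 = \left(404 + 58\right) \left(\frac{3}{5} + \frac{280}{-2}\right) 2 \cdot 0 = 462 \left(3 \cdot \frac{1}{5} + 280 \left(- \frac{1}{2}\right)\right) 2 \cdot 0 = 462 \left(\frac{3}{5} - 140\right) 2 \cdot 0 = 462 \left(- \frac{697}{5}\right) 2 \cdot 0 = 462 \left(\left(- \frac{1394}{5}\right) 0\right) = 462 \cdot 0 = 0$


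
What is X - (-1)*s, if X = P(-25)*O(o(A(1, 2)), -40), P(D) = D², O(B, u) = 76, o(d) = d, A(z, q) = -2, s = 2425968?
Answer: 2473468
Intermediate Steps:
X = 47500 (X = (-25)²*76 = 625*76 = 47500)
X - (-1)*s = 47500 - (-1)*2425968 = 47500 - 1*(-2425968) = 47500 + 2425968 = 2473468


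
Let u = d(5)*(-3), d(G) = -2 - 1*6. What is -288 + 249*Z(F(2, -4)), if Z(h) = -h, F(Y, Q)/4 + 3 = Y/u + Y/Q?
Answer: 3115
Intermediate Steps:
d(G) = -8 (d(G) = -2 - 6 = -8)
u = 24 (u = -8*(-3) = 24)
F(Y, Q) = -12 + Y/6 + 4*Y/Q (F(Y, Q) = -12 + 4*(Y/24 + Y/Q) = -12 + (Y/6 + 4*Y/Q) = -12 + Y/6 + 4*Y/Q)
-288 + 249*Z(F(2, -4)) = -288 + 249*(-(-12 + (⅙)*2 + 4*2/(-4))) = -288 + 249*(-(-12 + ⅓ + 4*2*(-¼))) = -288 + 249*(-(-12 + ⅓ - 2)) = -288 + 249*(-1*(-41/3)) = -288 + 249*(41/3) = -288 + 3403 = 3115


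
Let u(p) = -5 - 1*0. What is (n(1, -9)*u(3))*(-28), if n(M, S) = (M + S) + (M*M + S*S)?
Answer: 10360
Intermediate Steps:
u(p) = -5 (u(p) = -5 + 0 = -5)
n(M, S) = M + S + M² + S² (n(M, S) = (M + S) + (M² + S²) = M + S + M² + S²)
(n(1, -9)*u(3))*(-28) = ((1 - 9 + 1² + (-9)²)*(-5))*(-28) = ((1 - 9 + 1 + 81)*(-5))*(-28) = (74*(-5))*(-28) = -370*(-28) = 10360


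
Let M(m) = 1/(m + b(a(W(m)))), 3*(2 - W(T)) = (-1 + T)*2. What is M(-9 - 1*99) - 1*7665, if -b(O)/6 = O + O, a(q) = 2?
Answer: -1011781/132 ≈ -7665.0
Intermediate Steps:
W(T) = 8/3 - 2*T/3 (W(T) = 2 - (-1 + T)*2/3 = 2 - (-2 + 2*T)/3 = 2 + (⅔ - 2*T/3) = 8/3 - 2*T/3)
b(O) = -12*O (b(O) = -6*(O + O) = -12*O)
M(m) = 1/(-24 + m) (M(m) = 1/(m - 12*2) = 1/(m - 24) = 1/(-24 + m))
M(-9 - 1*99) - 1*7665 = 1/(-24 + (-9 - 1*99)) - 1*7665 = 1/(-24 + (-9 - 99)) - 7665 = 1/(-24 - 108) - 7665 = 1/(-132) - 7665 = -1/132 - 7665 = -1011781/132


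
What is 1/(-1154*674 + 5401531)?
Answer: 1/4623735 ≈ 2.1628e-7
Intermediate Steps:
1/(-1154*674 + 5401531) = 1/(-777796 + 5401531) = 1/4623735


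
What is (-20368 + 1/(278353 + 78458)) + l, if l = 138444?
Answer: 42130815637/356811 ≈ 1.1808e+5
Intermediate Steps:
(-20368 + 1/(278353 + 78458)) + l = (-20368 + 1/(278353 + 78458)) + 138444 = (-20368 + 1/356811) + 138444 = -7267526447/356811 + 138444 = 42130815637/356811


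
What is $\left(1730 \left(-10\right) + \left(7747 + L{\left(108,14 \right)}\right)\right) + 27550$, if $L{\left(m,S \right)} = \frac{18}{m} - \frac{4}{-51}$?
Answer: $\frac{1835719}{102} \approx 17997.0$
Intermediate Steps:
$L{\left(m,S \right)} = \frac{4}{51} + \frac{18}{m}$ ($L{\left(m,S \right)} = \frac{18}{m} - - \frac{4}{51} = \frac{18}{m} + \frac{4}{51} = \frac{4}{51} + \frac{18}{m}$)
$\left(1730 \left(-10\right) + \left(7747 + L{\left(108,14 \right)}\right)\right) + 27550 = \left(1730 \left(-10\right) + \left(7747 + \left(\frac{4}{51} + \frac{18}{108}\right)\right)\right) + 27550 = \left(-17300 + \left(7747 + \left(\frac{4}{51} + 18 \cdot \frac{1}{108}\right)\right)\right) + 27550 = \left(-17300 + \left(7747 + \left(\frac{4}{51} + \frac{1}{6}\right)\right)\right) + 27550 = \left(-17300 + \left(7747 + \frac{25}{102}\right)\right) + 27550 = \left(-17300 + \frac{790219}{102}\right) + 27550 = - \frac{974381}{102} + 27550 = \frac{1835719}{102}$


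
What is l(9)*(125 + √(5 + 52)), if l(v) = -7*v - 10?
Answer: -9125 - 73*√57 ≈ -9676.1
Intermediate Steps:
l(v) = -10 - 7*v
l(9)*(125 + √(5 + 52)) = (-10 - 7*9)*(125 + √(5 + 52)) = (-10 - 63)*(125 + √57) = -73*(125 + √57) = -9125 - 73*√57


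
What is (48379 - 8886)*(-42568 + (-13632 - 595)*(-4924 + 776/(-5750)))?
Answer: 7949453658113968/2875 ≈ 2.7650e+12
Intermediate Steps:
(48379 - 8886)*(-42568 + (-13632 - 595)*(-4924 + 776/(-5750))) = 39493*(-42568 - 14227*(-4924 + 776*(-1/5750))) = 39493*(-42568 - 14227*(-4924 - 388/2875)) = 39493*(-42568 - 14227*(-14156888/2875)) = 39493*(-42568 + 201410045576/2875) = 39493*(201287662576/2875) = 7949453658113968/2875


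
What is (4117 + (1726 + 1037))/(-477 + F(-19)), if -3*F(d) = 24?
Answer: -1376/97 ≈ -14.186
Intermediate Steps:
F(d) = -8 (F(d) = -⅓*24 = -8)
(4117 + (1726 + 1037))/(-477 + F(-19)) = (4117 + (1726 + 1037))/(-477 - 8) = (4117 + 2763)/(-485) = 6880*(-1/485) = -1376/97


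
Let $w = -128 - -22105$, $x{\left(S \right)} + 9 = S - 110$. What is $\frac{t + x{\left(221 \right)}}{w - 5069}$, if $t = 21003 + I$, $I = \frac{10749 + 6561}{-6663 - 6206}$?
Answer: $\frac{90527645}{72529684} \approx 1.2481$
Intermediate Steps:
$x{\left(S \right)} = -119 + S$ ($x{\left(S \right)} = -9 + \left(S - 110\right) = -9 + \left(-110 + S\right) = -119 + S$)
$I = - \frac{17310}{12869}$ ($I = \frac{17310}{-12869} = 17310 \left(- \frac{1}{12869}\right) = - \frac{17310}{12869} \approx -1.3451$)
$t = \frac{270270297}{12869}$ ($t = 21003 - \frac{17310}{12869} = \frac{270270297}{12869} \approx 21002.0$)
$w = 21977$ ($w = -128 + 22105 = 21977$)
$\frac{t + x{\left(221 \right)}}{w - 5069} = \frac{\frac{270270297}{12869} + \left(-119 + 221\right)}{21977 - 5069} = \frac{\frac{270270297}{12869} + 102}{16908} = \frac{271582935}{12869} \cdot \frac{1}{16908} = \frac{90527645}{72529684}$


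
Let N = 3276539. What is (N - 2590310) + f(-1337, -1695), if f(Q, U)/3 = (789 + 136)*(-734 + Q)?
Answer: -5060796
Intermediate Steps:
f(Q, U) = -2036850 + 2775*Q (f(Q, U) = 3*((789 + 136)*(-734 + Q)) = 3*(925*(-734 + Q)) = 3*(-678950 + 925*Q) = -2036850 + 2775*Q)
(N - 2590310) + f(-1337, -1695) = (3276539 - 2590310) + (-2036850 + 2775*(-1337)) = 686229 + (-2036850 - 3710175) = 686229 - 5747025 = -5060796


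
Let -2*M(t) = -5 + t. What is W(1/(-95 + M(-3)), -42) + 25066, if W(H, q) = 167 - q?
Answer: 25275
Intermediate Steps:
M(t) = 5/2 - t/2 (M(t) = -(-5 + t)/2 = 5/2 - t/2)
W(1/(-95 + M(-3)), -42) + 25066 = (167 - 1*(-42)) + 25066 = (167 + 42) + 25066 = 209 + 25066 = 25275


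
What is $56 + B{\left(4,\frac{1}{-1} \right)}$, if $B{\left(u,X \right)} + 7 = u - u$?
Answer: $49$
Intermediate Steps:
$B{\left(u,X \right)} = -7$ ($B{\left(u,X \right)} = -7 + \left(u - u\right) = -7 + 0 = -7$)
$56 + B{\left(4,\frac{1}{-1} \right)} = 56 - 7 = 49$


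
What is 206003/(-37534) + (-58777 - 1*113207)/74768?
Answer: -195157855/25056626 ≈ -7.7887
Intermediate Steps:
206003/(-37534) + (-58777 - 1*113207)/74768 = 206003*(-1/37534) + (-58777 - 113207)*(1/74768) = -29429/5362 - 171984*1/74768 = -29429/5362 - 10749/4673 = -195157855/25056626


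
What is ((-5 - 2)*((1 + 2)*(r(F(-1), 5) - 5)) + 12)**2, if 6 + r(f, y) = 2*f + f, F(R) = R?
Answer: 93636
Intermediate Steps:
r(f, y) = -6 + 3*f (r(f, y) = -6 + (2*f + f) = -6 + 3*f)
((-5 - 2)*((1 + 2)*(r(F(-1), 5) - 5)) + 12)**2 = ((-5 - 2)*((1 + 2)*((-6 + 3*(-1)) - 5)) + 12)**2 = (-21*((-6 - 3) - 5) + 12)**2 = (-21*(-9 - 5) + 12)**2 = (-21*(-14) + 12)**2 = (-7*(-42) + 12)**2 = (294 + 12)**2 = 306**2 = 93636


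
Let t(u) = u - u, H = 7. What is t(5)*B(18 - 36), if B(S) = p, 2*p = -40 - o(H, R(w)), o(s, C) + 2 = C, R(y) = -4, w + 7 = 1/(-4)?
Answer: 0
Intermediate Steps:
w = -29/4 (w = -7 + 1/(-4) = -7 - 1/4 = -29/4 ≈ -7.2500)
o(s, C) = -2 + C
t(u) = 0
p = -17 (p = (-40 - (-2 - 4))/2 = (-40 - 1*(-6))/2 = (-40 + 6)/2 = (1/2)*(-34) = -17)
B(S) = -17
t(5)*B(18 - 36) = 0*(-17) = 0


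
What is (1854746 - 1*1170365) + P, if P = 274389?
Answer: 958770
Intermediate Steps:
(1854746 - 1*1170365) + P = (1854746 - 1*1170365) + 274389 = (1854746 - 1170365) + 274389 = 684381 + 274389 = 958770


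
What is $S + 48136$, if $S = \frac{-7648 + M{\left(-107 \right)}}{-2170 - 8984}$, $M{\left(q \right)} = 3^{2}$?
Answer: $\frac{536916583}{11154} \approx 48137.0$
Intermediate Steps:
$M{\left(q \right)} = 9$
$S = \frac{7639}{11154}$ ($S = \frac{-7648 + 9}{-2170 - 8984} = - \frac{7639}{-11154} = \left(-7639\right) \left(- \frac{1}{11154}\right) = \frac{7639}{11154} \approx 0.68487$)
$S + 48136 = \frac{7639}{11154} + 48136 = \frac{536916583}{11154}$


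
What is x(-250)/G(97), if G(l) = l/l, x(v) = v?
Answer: -250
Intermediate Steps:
G(l) = 1
x(-250)/G(97) = -250/1 = -250*1 = -250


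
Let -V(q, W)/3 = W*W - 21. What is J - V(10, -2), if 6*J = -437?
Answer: -743/6 ≈ -123.83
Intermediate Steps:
J = -437/6 (J = (⅙)*(-437) = -437/6 ≈ -72.833)
V(q, W) = 63 - 3*W² (V(q, W) = -3*(W*W - 21) = -3*(W² - 21) = -3*(-21 + W²) = 63 - 3*W²)
J - V(10, -2) = -437/6 - (63 - 3*(-2)²) = -437/6 - (63 - 3*4) = -437/6 - (63 - 12) = -437/6 - 1*51 = -437/6 - 51 = -743/6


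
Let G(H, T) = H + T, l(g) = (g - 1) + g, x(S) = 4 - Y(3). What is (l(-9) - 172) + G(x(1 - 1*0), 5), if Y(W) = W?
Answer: -185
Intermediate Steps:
x(S) = 1 (x(S) = 4 - 1*3 = 4 - 3 = 1)
l(g) = -1 + 2*g (l(g) = (-1 + g) + g = -1 + 2*g)
(l(-9) - 172) + G(x(1 - 1*0), 5) = ((-1 + 2*(-9)) - 172) + (1 + 5) = ((-1 - 18) - 172) + 6 = (-19 - 172) + 6 = -191 + 6 = -185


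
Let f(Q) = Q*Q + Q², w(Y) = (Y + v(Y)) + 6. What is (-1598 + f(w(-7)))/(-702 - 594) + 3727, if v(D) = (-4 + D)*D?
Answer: 267791/72 ≈ 3719.3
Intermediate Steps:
v(D) = D*(-4 + D)
w(Y) = 6 + Y + Y*(-4 + Y) (w(Y) = (Y + Y*(-4 + Y)) + 6 = 6 + Y + Y*(-4 + Y))
f(Q) = 2*Q² (f(Q) = Q² + Q² = 2*Q²)
(-1598 + f(w(-7)))/(-702 - 594) + 3727 = (-1598 + 2*(6 - 7 - 7*(-4 - 7))²)/(-702 - 594) + 3727 = (-1598 + 2*(6 - 7 - 7*(-11))²)/(-1296) + 3727 = (-1598 + 2*(6 - 7 + 77)²)*(-1/1296) + 3727 = (-1598 + 2*76²)*(-1/1296) + 3727 = (-1598 + 2*5776)*(-1/1296) + 3727 = (-1598 + 11552)*(-1/1296) + 3727 = 9954*(-1/1296) + 3727 = -553/72 + 3727 = 267791/72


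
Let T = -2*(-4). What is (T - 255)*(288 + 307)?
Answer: -146965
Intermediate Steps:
T = 8
(T - 255)*(288 + 307) = (8 - 255)*(288 + 307) = -247*595 = -146965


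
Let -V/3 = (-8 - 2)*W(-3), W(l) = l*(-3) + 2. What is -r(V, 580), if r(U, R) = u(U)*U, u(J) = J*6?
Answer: -653400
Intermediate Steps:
u(J) = 6*J
W(l) = 2 - 3*l (W(l) = -3*l + 2 = 2 - 3*l)
V = 330 (V = -3*(-8 - 2)*(2 - 3*(-3)) = -(-30)*(2 + 9) = -(-30)*11 = -3*(-110) = 330)
r(U, R) = 6*U² (r(U, R) = (6*U)*U = 6*U²)
-r(V, 580) = -6*330² = -6*108900 = -1*653400 = -653400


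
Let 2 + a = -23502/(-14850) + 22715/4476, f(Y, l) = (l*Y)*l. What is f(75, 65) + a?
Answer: 1170141511139/3692700 ≈ 3.1688e+5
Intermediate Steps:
f(Y, l) = Y*l² (f(Y, l) = (Y*l)*l = Y*l²)
a = 17198639/3692700 (a = -2 + (-23502/(-14850) + 22715/4476) = -2 + (-23502*(-1/14850) + 22715*(1/4476)) = -2 + (3917/2475 + 22715/4476) = -2 + 24584039/3692700 = 17198639/3692700 ≈ 4.6575)
f(75, 65) + a = 75*65² + 17198639/3692700 = 75*4225 + 17198639/3692700 = 316875 + 17198639/3692700 = 1170141511139/3692700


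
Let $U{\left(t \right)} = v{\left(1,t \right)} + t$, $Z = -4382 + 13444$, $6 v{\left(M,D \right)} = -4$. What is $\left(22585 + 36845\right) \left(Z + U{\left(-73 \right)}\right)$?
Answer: $534176650$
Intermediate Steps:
$v{\left(M,D \right)} = - \frac{2}{3}$ ($v{\left(M,D \right)} = \frac{1}{6} \left(-4\right) = - \frac{2}{3}$)
$Z = 9062$
$U{\left(t \right)} = - \frac{2}{3} + t$
$\left(22585 + 36845\right) \left(Z + U{\left(-73 \right)}\right) = \left(22585 + 36845\right) \left(9062 - \frac{221}{3}\right) = 59430 \left(9062 - \frac{221}{3}\right) = 59430 \cdot \frac{26965}{3} = 534176650$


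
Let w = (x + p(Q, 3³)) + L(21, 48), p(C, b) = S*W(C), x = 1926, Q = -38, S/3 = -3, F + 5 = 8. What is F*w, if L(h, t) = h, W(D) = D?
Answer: 6867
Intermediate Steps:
F = 3 (F = -5 + 8 = 3)
S = -9 (S = 3*(-3) = -9)
p(C, b) = -9*C
w = 2289 (w = (1926 - 9*(-38)) + 21 = (1926 + 342) + 21 = 2268 + 21 = 2289)
F*w = 3*2289 = 6867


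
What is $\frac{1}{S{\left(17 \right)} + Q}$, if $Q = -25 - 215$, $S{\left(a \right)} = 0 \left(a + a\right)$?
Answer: $- \frac{1}{240} \approx -0.0041667$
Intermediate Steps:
$S{\left(a \right)} = 0$ ($S{\left(a \right)} = 0 \cdot 2 a = 0$)
$Q = -240$ ($Q = -25 - 215 = -240$)
$\frac{1}{S{\left(17 \right)} + Q} = \frac{1}{0 - 240} = \frac{1}{-240} = - \frac{1}{240}$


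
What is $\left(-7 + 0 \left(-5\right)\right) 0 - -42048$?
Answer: $42048$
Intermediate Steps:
$\left(-7 + 0 \left(-5\right)\right) 0 - -42048 = \left(-7 + 0\right) 0 + 42048 = \left(-7\right) 0 + 42048 = 0 + 42048 = 42048$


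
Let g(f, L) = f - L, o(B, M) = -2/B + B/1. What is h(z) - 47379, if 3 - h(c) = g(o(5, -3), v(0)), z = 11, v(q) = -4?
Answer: -236923/5 ≈ -47385.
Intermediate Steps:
o(B, M) = B - 2/B (o(B, M) = -2/B + B*1 = -2/B + B = B - 2/B)
h(c) = -28/5 (h(c) = 3 - ((5 - 2/5) - 1*(-4)) = 3 - ((5 - 2*⅕) + 4) = 3 - ((5 - ⅖) + 4) = 3 - (23/5 + 4) = 3 - 1*43/5 = 3 - 43/5 = -28/5)
h(z) - 47379 = -28/5 - 47379 = -236923/5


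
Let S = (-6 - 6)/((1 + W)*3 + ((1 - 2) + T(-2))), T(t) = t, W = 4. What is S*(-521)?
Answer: 521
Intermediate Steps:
S = -1 (S = (-6 - 6)/((1 + 4)*3 + ((1 - 2) - 2)) = -12/(5*3 + (-1 - 2)) = -12/(15 - 3) = -12/12 = -12*1/12 = -1)
S*(-521) = -1*(-521) = 521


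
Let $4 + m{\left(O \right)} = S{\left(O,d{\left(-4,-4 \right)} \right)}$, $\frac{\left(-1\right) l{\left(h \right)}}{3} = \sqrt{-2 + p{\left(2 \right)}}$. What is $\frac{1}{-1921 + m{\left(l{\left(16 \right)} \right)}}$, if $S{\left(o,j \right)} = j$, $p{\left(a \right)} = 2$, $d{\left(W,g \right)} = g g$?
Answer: $- \frac{1}{1909} \approx -0.00052383$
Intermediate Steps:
$d{\left(W,g \right)} = g^{2}$
$l{\left(h \right)} = 0$ ($l{\left(h \right)} = - 3 \sqrt{-2 + 2} = - 3 \sqrt{0} = \left(-3\right) 0 = 0$)
$m{\left(O \right)} = 12$ ($m{\left(O \right)} = -4 + \left(-4\right)^{2} = -4 + 16 = 12$)
$\frac{1}{-1921 + m{\left(l{\left(16 \right)} \right)}} = \frac{1}{-1921 + 12} = \frac{1}{-1909} = - \frac{1}{1909}$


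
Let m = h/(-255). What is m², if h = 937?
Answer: 877969/65025 ≈ 13.502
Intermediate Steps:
m = -937/255 (m = 937/(-255) = 937*(-1/255) = -937/255 ≈ -3.6745)
m² = (-937/255)² = 877969/65025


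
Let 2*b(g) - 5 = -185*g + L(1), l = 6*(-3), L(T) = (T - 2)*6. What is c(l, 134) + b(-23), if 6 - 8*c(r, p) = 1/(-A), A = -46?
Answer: 783011/368 ≈ 2127.7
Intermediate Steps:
L(T) = -12 + 6*T (L(T) = (-2 + T)*6 = -12 + 6*T)
l = -18
b(g) = -½ - 185*g/2 (b(g) = 5/2 + (-185*g + (-12 + 6*1))/2 = 5/2 + (-185*g + (-12 + 6))/2 = 5/2 + (-185*g - 6)/2 = 5/2 + (-6 - 185*g)/2 = 5/2 + (-3 - 185*g/2) = -½ - 185*g/2)
c(r, p) = 275/368 (c(r, p) = ¾ - 1/(8*((-1*(-46)))) = ¾ - ⅛/46 = ¾ - ⅛*1/46 = ¾ - 1/368 = 275/368)
c(l, 134) + b(-23) = 275/368 + (-½ - 185/2*(-23)) = 275/368 + (-½ + 4255/2) = 275/368 + 2127 = 783011/368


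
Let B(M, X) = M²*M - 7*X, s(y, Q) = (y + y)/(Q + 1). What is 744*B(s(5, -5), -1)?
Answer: -6417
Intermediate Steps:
s(y, Q) = 2*y/(1 + Q) (s(y, Q) = (2*y)/(1 + Q) = 2*y/(1 + Q))
B(M, X) = M³ - 7*X
744*B(s(5, -5), -1) = 744*((2*5/(1 - 5))³ - 7*(-1)) = 744*((2*5/(-4))³ + 7) = 744*((2*5*(-¼))³ + 7) = 744*((-5/2)³ + 7) = 744*(-125/8 + 7) = 744*(-69/8) = -6417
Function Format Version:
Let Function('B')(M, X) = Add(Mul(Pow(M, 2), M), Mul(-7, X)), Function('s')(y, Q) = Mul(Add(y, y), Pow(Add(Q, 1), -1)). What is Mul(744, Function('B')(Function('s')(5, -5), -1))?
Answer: -6417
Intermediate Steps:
Function('s')(y, Q) = Mul(2, y, Pow(Add(1, Q), -1)) (Function('s')(y, Q) = Mul(Mul(2, y), Pow(Add(1, Q), -1)) = Mul(2, y, Pow(Add(1, Q), -1)))
Function('B')(M, X) = Add(Pow(M, 3), Mul(-7, X))
Mul(744, Function('B')(Function('s')(5, -5), -1)) = Mul(744, Add(Pow(Mul(2, 5, Pow(Add(1, -5), -1)), 3), Mul(-7, -1))) = Mul(744, Add(Pow(Mul(2, 5, Pow(-4, -1)), 3), 7)) = Mul(744, Add(Pow(Mul(2, 5, Rational(-1, 4)), 3), 7)) = Mul(744, Add(Pow(Rational(-5, 2), 3), 7)) = Mul(744, Add(Rational(-125, 8), 7)) = Mul(744, Rational(-69, 8)) = -6417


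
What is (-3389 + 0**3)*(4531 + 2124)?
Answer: -22553795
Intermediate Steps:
(-3389 + 0**3)*(4531 + 2124) = (-3389 + 0)*6655 = -3389*6655 = -22553795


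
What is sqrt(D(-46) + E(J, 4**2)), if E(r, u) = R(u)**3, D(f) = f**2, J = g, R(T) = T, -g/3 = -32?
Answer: 2*sqrt(1553) ≈ 78.816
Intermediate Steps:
g = 96 (g = -3*(-32) = 96)
J = 96
E(r, u) = u**3
sqrt(D(-46) + E(J, 4**2)) = sqrt((-46)**2 + (4**2)**3) = sqrt(2116 + 16**3) = sqrt(2116 + 4096) = sqrt(6212) = 2*sqrt(1553)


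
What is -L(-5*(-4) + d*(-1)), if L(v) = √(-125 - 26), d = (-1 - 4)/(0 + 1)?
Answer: -I*√151 ≈ -12.288*I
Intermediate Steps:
d = -5 (d = -5/1 = -5*1 = -5)
L(v) = I*√151 (L(v) = √(-151) = I*√151)
-L(-5*(-4) + d*(-1)) = -I*√151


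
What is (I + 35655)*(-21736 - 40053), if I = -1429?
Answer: -2114790314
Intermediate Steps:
(I + 35655)*(-21736 - 40053) = (-1429 + 35655)*(-21736 - 40053) = 34226*(-61789) = -2114790314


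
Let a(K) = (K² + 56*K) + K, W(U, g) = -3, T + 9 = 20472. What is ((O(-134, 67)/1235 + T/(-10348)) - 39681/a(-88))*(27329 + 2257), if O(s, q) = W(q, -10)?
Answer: -12607763646411/25786420 ≈ -4.8893e+5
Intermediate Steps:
T = 20463 (T = -9 + 20472 = 20463)
O(s, q) = -3
a(K) = K² + 57*K
((O(-134, 67)/1235 + T/(-10348)) - 39681/a(-88))*(27329 + 2257) = ((-3/1235 + 20463/(-10348)) - 39681*(-1/(88*(57 - 88))))*(27329 + 2257) = ((-3*1/1235 + 20463*(-1/10348)) - 39681/((-88*(-31))))*29586 = ((-3/1235 - 20463/10348) - 39681/2728)*29586 = (-149721/75620 - 39681*1/2728)*29586 = (-149721/75620 - 39681/2728)*29586 = -852279027/51572840*29586 = -12607763646411/25786420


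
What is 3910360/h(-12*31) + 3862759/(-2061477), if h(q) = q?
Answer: -671879512339/63905787 ≈ -10514.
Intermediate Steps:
3910360/h(-12*31) + 3862759/(-2061477) = 3910360/((-12*31)) + 3862759/(-2061477) = 3910360/(-372) + 3862759*(-1/2061477) = 3910360*(-1/372) - 3862759/2061477 = -977590/93 - 3862759/2061477 = -671879512339/63905787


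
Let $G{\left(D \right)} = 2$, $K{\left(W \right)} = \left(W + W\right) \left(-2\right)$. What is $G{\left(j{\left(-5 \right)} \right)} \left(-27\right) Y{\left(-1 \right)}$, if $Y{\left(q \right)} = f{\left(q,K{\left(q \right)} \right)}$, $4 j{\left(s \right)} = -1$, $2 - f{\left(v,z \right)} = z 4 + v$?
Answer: $702$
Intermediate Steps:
$K{\left(W \right)} = - 4 W$ ($K{\left(W \right)} = 2 W \left(-2\right) = - 4 W$)
$f{\left(v,z \right)} = 2 - v - 4 z$ ($f{\left(v,z \right)} = 2 - \left(z 4 + v\right) = 2 - \left(4 z + v\right) = 2 - \left(v + 4 z\right) = 2 - v - 4 z$)
$j{\left(s \right)} = - \frac{1}{4}$ ($j{\left(s \right)} = \frac{1}{4} \left(-1\right) = - \frac{1}{4}$)
$Y{\left(q \right)} = 2 + 15 q$ ($Y{\left(q \right)} = 2 - q - 4 \left(- 4 q\right) = 2 - q + 16 q = 2 + 15 q$)
$G{\left(j{\left(-5 \right)} \right)} \left(-27\right) Y{\left(-1 \right)} = 2 \left(-27\right) \left(2 + 15 \left(-1\right)\right) = - 54 \left(2 - 15\right) = \left(-54\right) \left(-13\right) = 702$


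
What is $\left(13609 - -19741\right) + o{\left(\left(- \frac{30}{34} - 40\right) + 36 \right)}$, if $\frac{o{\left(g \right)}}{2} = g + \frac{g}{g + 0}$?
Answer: $\frac{566818}{17} \approx 33342.0$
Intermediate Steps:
$o{\left(g \right)} = 2 + 2 g$ ($o{\left(g \right)} = 2 \left(g + \frac{g}{g + 0}\right) = 2 \left(g + \frac{g}{g}\right) = 2 \left(g + 1\right) = 2 \left(1 + g\right) = 2 + 2 g$)
$\left(13609 - -19741\right) + o{\left(\left(- \frac{30}{34} - 40\right) + 36 \right)} = \left(13609 - -19741\right) + \left(2 + 2 \left(\left(- \frac{30}{34} - 40\right) + 36\right)\right) = \left(13609 + 19741\right) + \left(2 + 2 \left(\left(\left(-30\right) \frac{1}{34} - 40\right) + 36\right)\right) = 33350 + \left(2 + 2 \left(\left(- \frac{15}{17} - 40\right) + 36\right)\right) = 33350 + \left(2 + 2 \left(- \frac{695}{17} + 36\right)\right) = 33350 + \left(2 + 2 \left(- \frac{83}{17}\right)\right) = 33350 + \left(2 - \frac{166}{17}\right) = 33350 - \frac{132}{17} = \frac{566818}{17}$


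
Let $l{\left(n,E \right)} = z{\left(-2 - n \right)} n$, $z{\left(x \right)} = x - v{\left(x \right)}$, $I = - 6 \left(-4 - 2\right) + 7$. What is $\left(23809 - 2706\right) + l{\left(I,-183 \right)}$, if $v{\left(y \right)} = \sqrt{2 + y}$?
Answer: $19168 - 43 i \sqrt{43} \approx 19168.0 - 281.97 i$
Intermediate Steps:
$I = 43$ ($I = - 6 \left(-4 - 2\right) + 7 = \left(-6\right) \left(-6\right) + 7 = 36 + 7 = 43$)
$z{\left(x \right)} = x - \sqrt{2 + x}$
$l{\left(n,E \right)} = n \left(-2 - n - \sqrt{- n}\right)$ ($l{\left(n,E \right)} = \left(\left(-2 - n\right) - \sqrt{2 - \left(2 + n\right)}\right) n = \left(\left(-2 - n\right) - \sqrt{- n}\right) n = \left(-2 - n - \sqrt{- n}\right) n = n \left(-2 - n - \sqrt{- n}\right)$)
$\left(23809 - 2706\right) + l{\left(I,-183 \right)} = \left(23809 - 2706\right) - 43 \left(2 + 43 + \sqrt{\left(-1\right) 43}\right) = 21103 - 43 \left(2 + 43 + \sqrt{-43}\right) = 21103 - 43 \left(2 + 43 + i \sqrt{43}\right) = 21103 - 43 \left(45 + i \sqrt{43}\right) = 21103 - \left(1935 + 43 i \sqrt{43}\right) = 19168 - 43 i \sqrt{43}$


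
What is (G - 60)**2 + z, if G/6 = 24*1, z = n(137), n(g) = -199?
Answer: 6857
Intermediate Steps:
z = -199
G = 144 (G = 6*(24*1) = 6*24 = 144)
(G - 60)**2 + z = (144 - 60)**2 - 199 = 84**2 - 199 = 7056 - 199 = 6857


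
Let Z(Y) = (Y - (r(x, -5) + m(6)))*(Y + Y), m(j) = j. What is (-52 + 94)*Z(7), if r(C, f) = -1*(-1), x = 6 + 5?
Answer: 0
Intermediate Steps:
x = 11
r(C, f) = 1
Z(Y) = 2*Y*(-7 + Y) (Z(Y) = (Y - (1 + 6))*(Y + Y) = (Y - 1*7)*(2*Y) = (Y - 7)*(2*Y) = (-7 + Y)*(2*Y) = 2*Y*(-7 + Y))
(-52 + 94)*Z(7) = (-52 + 94)*(2*7*(-7 + 7)) = 42*(2*7*0) = 42*0 = 0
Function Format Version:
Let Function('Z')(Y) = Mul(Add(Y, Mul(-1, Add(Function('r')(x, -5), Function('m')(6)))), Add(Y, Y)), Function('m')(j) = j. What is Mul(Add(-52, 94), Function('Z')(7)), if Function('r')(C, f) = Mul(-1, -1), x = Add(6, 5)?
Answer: 0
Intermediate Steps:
x = 11
Function('r')(C, f) = 1
Function('Z')(Y) = Mul(2, Y, Add(-7, Y)) (Function('Z')(Y) = Mul(Add(Y, Mul(-1, Add(1, 6))), Add(Y, Y)) = Mul(Add(Y, Mul(-1, 7)), Mul(2, Y)) = Mul(Add(Y, -7), Mul(2, Y)) = Mul(Add(-7, Y), Mul(2, Y)) = Mul(2, Y, Add(-7, Y)))
Mul(Add(-52, 94), Function('Z')(7)) = Mul(Add(-52, 94), Mul(2, 7, Add(-7, 7))) = Mul(42, Mul(2, 7, 0)) = Mul(42, 0) = 0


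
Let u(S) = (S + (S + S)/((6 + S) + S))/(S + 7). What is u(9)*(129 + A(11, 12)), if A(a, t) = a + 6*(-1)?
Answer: 2613/32 ≈ 81.656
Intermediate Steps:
u(S) = (S + 2*S/(6 + 2*S))/(7 + S) (u(S) = (S + (2*S)/(6 + 2*S))/(7 + S) = (S + 2*S/(6 + 2*S))/(7 + S))
A(a, t) = -6 + a (A(a, t) = a - 6 = -6 + a)
u(9)*(129 + A(11, 12)) = (9*(4 + 9)/(21 + 9² + 10*9))*(129 + (-6 + 11)) = (9*13/(21 + 81 + 90))*(129 + 5) = (9*13/192)*134 = (9*(1/192)*13)*134 = (39/64)*134 = 2613/32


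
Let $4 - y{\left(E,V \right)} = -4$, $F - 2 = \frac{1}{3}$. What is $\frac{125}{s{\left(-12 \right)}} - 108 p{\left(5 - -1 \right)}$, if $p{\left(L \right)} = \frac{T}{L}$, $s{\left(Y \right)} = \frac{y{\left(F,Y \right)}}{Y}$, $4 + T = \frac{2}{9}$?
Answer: $- \frac{239}{2} \approx -119.5$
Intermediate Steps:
$F = \frac{7}{3}$ ($F = 2 + \frac{1}{3} = \frac{7}{3} \approx 2.3333$)
$y{\left(E,V \right)} = 8$ ($y{\left(E,V \right)} = 4 - -4 = 4 + 4 = 8$)
$T = - \frac{34}{9}$ ($T = -4 + \frac{2}{9} = - \frac{34}{9} \approx -3.7778$)
$s{\left(Y \right)} = \frac{8}{Y}$
$p{\left(L \right)} = - \frac{34}{9 L}$
$\frac{125}{s{\left(-12 \right)}} - 108 p{\left(5 - -1 \right)} = \frac{125}{8 \frac{1}{-12}} - 108 \left(- \frac{34}{9 \left(5 - -1\right)}\right) = \frac{125}{8 \left(- \frac{1}{12}\right)} - 108 \left(- \frac{34}{9 \left(5 + 1\right)}\right) = \frac{125}{- \frac{2}{3}} - 108 \left(- \frac{34}{9 \cdot 6}\right) = 125 \left(- \frac{3}{2}\right) - 108 \left(\left(- \frac{34}{9}\right) \frac{1}{6}\right) = - \frac{375}{2} - -68 = - \frac{375}{2} + 68 = - \frac{239}{2}$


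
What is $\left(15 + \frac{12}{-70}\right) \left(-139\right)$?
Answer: $- \frac{72141}{35} \approx -2061.2$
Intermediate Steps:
$\left(15 + \frac{12}{-70}\right) \left(-139\right) = \left(15 + 12 \left(- \frac{1}{70}\right)\right) \left(-139\right) = \left(15 - \frac{6}{35}\right) \left(-139\right) = \frac{519}{35} \left(-139\right) = - \frac{72141}{35}$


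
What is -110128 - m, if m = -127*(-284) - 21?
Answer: -146175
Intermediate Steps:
m = 36047 (m = 36068 - 21 = 36047)
-110128 - m = -110128 - 1*36047 = -110128 - 36047 = -146175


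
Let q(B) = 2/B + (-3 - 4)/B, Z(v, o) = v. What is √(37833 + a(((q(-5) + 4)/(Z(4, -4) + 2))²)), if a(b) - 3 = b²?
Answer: √49036081/36 ≈ 194.52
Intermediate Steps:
q(B) = -5/B (q(B) = 2/B - 7/B = -5/B)
a(b) = 3 + b²
√(37833 + a(((q(-5) + 4)/(Z(4, -4) + 2))²)) = √(37833 + (3 + (((-5/(-5) + 4)/(4 + 2))²)²)) = √(37833 + (3 + (((-5*(-⅕) + 4)/6)²)²)) = √(37833 + (3 + (((1 + 4)*(⅙))²)²)) = √(37833 + (3 + ((5*(⅙))²)²)) = √(37833 + (3 + ((⅚)²)²)) = √(37833 + (3 + (25/36)²)) = √(37833 + (3 + 625/1296)) = √(37833 + 4513/1296) = √(49036081/1296) = √49036081/36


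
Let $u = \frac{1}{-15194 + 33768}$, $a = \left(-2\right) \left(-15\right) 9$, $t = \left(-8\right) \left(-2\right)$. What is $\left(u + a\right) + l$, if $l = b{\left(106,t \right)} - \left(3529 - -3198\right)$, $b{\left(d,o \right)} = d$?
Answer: $- \frac{117963473}{18574} \approx -6351.0$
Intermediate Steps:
$t = 16$
$a = 270$ ($a = 30 \cdot 9 = 270$)
$u = \frac{1}{18574} \approx 5.3839 \cdot 10^{-5}$
$l = -6621$ ($l = 106 - \left(3529 - -3198\right) = 106 - \left(3529 + 3198\right) = 106 - 6727 = -6621$)
$\left(u + a\right) + l = \left(\frac{1}{18574} + 270\right) - 6621 = \frac{5014981}{18574} - 6621 = - \frac{117963473}{18574}$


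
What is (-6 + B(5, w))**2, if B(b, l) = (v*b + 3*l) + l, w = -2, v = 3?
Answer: 1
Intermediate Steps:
B(b, l) = 3*b + 4*l (B(b, l) = (3*b + 3*l) + l = 3*b + 4*l)
(-6 + B(5, w))**2 = (-6 + (3*5 + 4*(-2)))**2 = (-6 + (15 - 8))**2 = (-6 + 7)**2 = 1**2 = 1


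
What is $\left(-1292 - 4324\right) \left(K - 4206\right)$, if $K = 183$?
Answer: $22593168$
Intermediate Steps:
$\left(-1292 - 4324\right) \left(K - 4206\right) = \left(-1292 - 4324\right) \left(183 - 4206\right) = \left(-5616\right) \left(-4023\right) = 22593168$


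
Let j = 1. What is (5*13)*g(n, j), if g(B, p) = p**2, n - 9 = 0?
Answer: 65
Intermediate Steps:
n = 9 (n = 9 + 0 = 9)
(5*13)*g(n, j) = (5*13)*1**2 = 65*1 = 65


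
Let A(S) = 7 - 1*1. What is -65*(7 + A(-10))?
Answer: -845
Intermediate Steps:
A(S) = 6 (A(S) = 7 - 1 = 6)
-65*(7 + A(-10)) = -65*(7 + 6) = -65*13 = -845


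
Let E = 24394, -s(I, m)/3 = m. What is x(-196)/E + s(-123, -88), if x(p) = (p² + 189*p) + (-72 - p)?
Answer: 3220756/12197 ≈ 264.06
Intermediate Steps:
s(I, m) = -3*m
x(p) = -72 + p² + 188*p
x(-196)/E + s(-123, -88) = (-72 + (-196)² + 188*(-196))/24394 - 3*(-88) = (-72 + 38416 - 36848)*(1/24394) + 264 = 1496*(1/24394) + 264 = 748/12197 + 264 = 3220756/12197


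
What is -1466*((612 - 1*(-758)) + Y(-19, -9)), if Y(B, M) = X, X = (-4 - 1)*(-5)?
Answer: -2045070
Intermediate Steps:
X = 25 (X = -5*(-5) = 25)
Y(B, M) = 25
-1466*((612 - 1*(-758)) + Y(-19, -9)) = -1466*((612 - 1*(-758)) + 25) = -1466*((612 + 758) + 25) = -1466*(1370 + 25) = -1466*1395 = -2045070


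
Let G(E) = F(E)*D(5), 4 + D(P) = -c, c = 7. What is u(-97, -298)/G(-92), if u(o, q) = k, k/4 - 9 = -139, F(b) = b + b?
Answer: -65/253 ≈ -0.25692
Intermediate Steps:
F(b) = 2*b
k = -520 (k = 36 + 4*(-139) = 36 - 556 = -520)
u(o, q) = -520
D(P) = -11 (D(P) = -4 - 1*7 = -4 - 7 = -11)
G(E) = -22*E (G(E) = (2*E)*(-11) = -22*E)
u(-97, -298)/G(-92) = -520/((-22*(-92))) = -520/2024 = -520*1/2024 = -65/253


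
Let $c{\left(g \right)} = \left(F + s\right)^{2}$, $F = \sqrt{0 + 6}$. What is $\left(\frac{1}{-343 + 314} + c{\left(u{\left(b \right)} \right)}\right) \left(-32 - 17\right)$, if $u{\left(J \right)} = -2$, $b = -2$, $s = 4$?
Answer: $- \frac{31213}{29} - 392 \sqrt{6} \approx -2036.5$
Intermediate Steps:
$F = \sqrt{6} \approx 2.4495$
$c{\left(g \right)} = \left(4 + \sqrt{6}\right)^{2}$ ($c{\left(g \right)} = \left(\sqrt{6} + 4\right)^{2} = \left(4 + \sqrt{6}\right)^{2}$)
$\left(\frac{1}{-343 + 314} + c{\left(u{\left(b \right)} \right)}\right) \left(-32 - 17\right) = \left(\frac{1}{-343 + 314} + \left(4 + \sqrt{6}\right)^{2}\right) \left(-32 - 17\right) = \left(\frac{1}{-29} + \left(4 + \sqrt{6}\right)^{2}\right) \left(-49\right) = \left(- \frac{1}{29} + \left(4 + \sqrt{6}\right)^{2}\right) \left(-49\right) = \frac{49}{29} - 49 \left(4 + \sqrt{6}\right)^{2}$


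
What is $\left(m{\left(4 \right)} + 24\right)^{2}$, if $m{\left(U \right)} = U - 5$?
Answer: $529$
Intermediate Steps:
$m{\left(U \right)} = -5 + U$ ($m{\left(U \right)} = U - 5 = -5 + U$)
$\left(m{\left(4 \right)} + 24\right)^{2} = \left(\left(-5 + 4\right) + 24\right)^{2} = \left(-1 + 24\right)^{2} = 23^{2} = 529$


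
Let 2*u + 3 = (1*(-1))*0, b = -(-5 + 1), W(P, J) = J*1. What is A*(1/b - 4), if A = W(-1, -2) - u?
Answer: 15/8 ≈ 1.8750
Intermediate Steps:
W(P, J) = J
b = 4 (b = -1*(-4) = 4)
u = -3/2 (u = -3/2 + ((1*(-1))*0)/2 = -3/2 + (-1*0)/2 = -3/2 + (½)*0 = -3/2 + 0 = -3/2 ≈ -1.5000)
A = -½ (A = -2 - 1*(-3/2) = -2 + 3/2 = -½ ≈ -0.50000)
A*(1/b - 4) = -(1/4 - 4)/2 = -(¼ - 4)/2 = -½*(-15/4) = 15/8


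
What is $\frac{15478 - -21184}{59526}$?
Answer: $\frac{18331}{29763} \approx 0.6159$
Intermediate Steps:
$\frac{15478 - -21184}{59526} = \left(15478 + 21184\right) \frac{1}{59526} = 36662 \cdot \frac{1}{59526} = \frac{18331}{29763}$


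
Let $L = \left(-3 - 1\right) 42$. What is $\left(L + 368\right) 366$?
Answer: $73200$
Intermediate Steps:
$L = -168$ ($L = \left(-3 - 1\right) 42 = \left(-4\right) 42 = -168$)
$\left(L + 368\right) 366 = \left(-168 + 368\right) 366 = 200 \cdot 366 = 73200$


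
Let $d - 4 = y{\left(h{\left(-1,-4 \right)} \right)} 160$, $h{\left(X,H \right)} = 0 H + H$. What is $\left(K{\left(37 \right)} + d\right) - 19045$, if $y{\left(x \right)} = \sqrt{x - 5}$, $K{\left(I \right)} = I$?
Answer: $-19004 + 480 i \approx -19004.0 + 480.0 i$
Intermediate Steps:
$h{\left(X,H \right)} = H$ ($h{\left(X,H \right)} = 0 + H = H$)
$y{\left(x \right)} = \sqrt{-5 + x}$
$d = 4 + 480 i$ ($d = 4 + \sqrt{-5 - 4} \cdot 160 = 4 + \sqrt{-9} \cdot 160 = 4 + 3 i 160 = 4 + 480 i \approx 4.0 + 480.0 i$)
$\left(K{\left(37 \right)} + d\right) - 19045 = \left(37 + \left(4 + 480 i\right)\right) - 19045 = \left(41 + 480 i\right) - 19045 = -19004 + 480 i$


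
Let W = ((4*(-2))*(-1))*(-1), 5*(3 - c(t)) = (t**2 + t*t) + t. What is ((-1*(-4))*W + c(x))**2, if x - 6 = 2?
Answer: 78961/25 ≈ 3158.4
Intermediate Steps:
x = 8 (x = 6 + 2 = 8)
c(t) = 3 - 2*t**2/5 - t/5 (c(t) = 3 - ((t**2 + t*t) + t)/5 = 3 - ((t**2 + t**2) + t)/5 = 3 - (2*t**2 + t)/5 = 3 - (t + 2*t**2)/5 = 3 + (-2*t**2/5 - t/5) = 3 - 2*t**2/5 - t/5)
W = -8 (W = -8*(-1)*(-1) = 8*(-1) = -8)
((-1*(-4))*W + c(x))**2 = (-1*(-4)*(-8) + (3 - 2/5*8**2 - 1/5*8))**2 = (4*(-8) + (3 - 2/5*64 - 8/5))**2 = (-32 + (3 - 128/5 - 8/5))**2 = (-32 - 121/5)**2 = (-281/5)**2 = 78961/25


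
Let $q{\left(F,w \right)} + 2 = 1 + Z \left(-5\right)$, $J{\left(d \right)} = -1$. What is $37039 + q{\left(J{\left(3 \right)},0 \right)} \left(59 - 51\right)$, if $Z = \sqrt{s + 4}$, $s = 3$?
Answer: $37031 - 40 \sqrt{7} \approx 36925.0$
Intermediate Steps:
$Z = \sqrt{7}$ ($Z = \sqrt{3 + 4} = \sqrt{7} \approx 2.6458$)
$q{\left(F,w \right)} = -1 - 5 \sqrt{7}$ ($q{\left(F,w \right)} = -2 + \left(1 + \sqrt{7} \left(-5\right)\right) = -2 + \left(1 - 5 \sqrt{7}\right) = -1 - 5 \sqrt{7}$)
$37039 + q{\left(J{\left(3 \right)},0 \right)} \left(59 - 51\right) = 37039 + \left(-1 - 5 \sqrt{7}\right) \left(59 - 51\right) = 37039 + \left(-1 - 5 \sqrt{7}\right) 8 = 37039 - \left(8 + 40 \sqrt{7}\right) = 37031 - 40 \sqrt{7}$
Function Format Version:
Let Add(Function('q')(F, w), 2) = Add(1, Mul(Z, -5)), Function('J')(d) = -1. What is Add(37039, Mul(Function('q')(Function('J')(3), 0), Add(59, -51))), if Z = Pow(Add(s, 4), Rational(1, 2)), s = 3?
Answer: Add(37031, Mul(-40, Pow(7, Rational(1, 2)))) ≈ 36925.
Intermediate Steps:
Z = Pow(7, Rational(1, 2)) (Z = Pow(Add(3, 4), Rational(1, 2)) = Pow(7, Rational(1, 2)) ≈ 2.6458)
Function('q')(F, w) = Add(-1, Mul(-5, Pow(7, Rational(1, 2)))) (Function('q')(F, w) = Add(-2, Add(1, Mul(Pow(7, Rational(1, 2)), -5))) = Add(-2, Add(1, Mul(-5, Pow(7, Rational(1, 2))))) = Add(-1, Mul(-5, Pow(7, Rational(1, 2)))))
Add(37039, Mul(Function('q')(Function('J')(3), 0), Add(59, -51))) = Add(37039, Mul(Add(-1, Mul(-5, Pow(7, Rational(1, 2)))), Add(59, -51))) = Add(37039, Mul(Add(-1, Mul(-5, Pow(7, Rational(1, 2)))), 8)) = Add(37039, Add(-8, Mul(-40, Pow(7, Rational(1, 2))))) = Add(37031, Mul(-40, Pow(7, Rational(1, 2))))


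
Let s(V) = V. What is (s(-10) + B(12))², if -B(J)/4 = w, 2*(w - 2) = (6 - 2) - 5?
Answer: 256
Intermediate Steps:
w = 3/2 (w = 2 + ((6 - 2) - 5)/2 = 2 + (4 - 5)/2 = 2 + (½)*(-1) = 2 - ½ = 3/2 ≈ 1.5000)
B(J) = -6 (B(J) = -4*3/2 = -6)
(s(-10) + B(12))² = (-10 - 6)² = (-16)² = 256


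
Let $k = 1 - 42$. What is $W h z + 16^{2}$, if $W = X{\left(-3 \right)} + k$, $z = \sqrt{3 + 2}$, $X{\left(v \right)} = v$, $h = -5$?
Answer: $256 + 220 \sqrt{5} \approx 747.93$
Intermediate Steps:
$z = \sqrt{5} \approx 2.2361$
$k = -41$ ($k = 1 - 42 = -41$)
$W = -44$ ($W = -3 - 41 = -44$)
$W h z + 16^{2} = - 44 \left(- 5 \sqrt{5}\right) + 16^{2} = 220 \sqrt{5} + 256 = 256 + 220 \sqrt{5}$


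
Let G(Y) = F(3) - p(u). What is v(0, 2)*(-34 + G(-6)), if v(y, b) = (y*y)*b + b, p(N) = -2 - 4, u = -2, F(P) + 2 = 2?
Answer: -56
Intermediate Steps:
F(P) = 0 (F(P) = -2 + 2 = 0)
p(N) = -6
v(y, b) = b + b*y**2 (v(y, b) = y**2*b + b = b*y**2 + b = b + b*y**2)
G(Y) = 6 (G(Y) = 0 - 1*(-6) = 0 + 6 = 6)
v(0, 2)*(-34 + G(-6)) = (2*(1 + 0**2))*(-34 + 6) = (2*(1 + 0))*(-28) = (2*1)*(-28) = 2*(-28) = -56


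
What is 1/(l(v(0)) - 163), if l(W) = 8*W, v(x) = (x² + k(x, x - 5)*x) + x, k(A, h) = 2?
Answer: -1/163 ≈ -0.0061350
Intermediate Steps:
v(x) = x² + 3*x (v(x) = (x² + 2*x) + x = x² + 3*x)
1/(l(v(0)) - 163) = 1/(8*(0*(3 + 0)) - 163) = 1/(8*(0*3) - 163) = 1/(8*0 - 163) = 1/(0 - 163) = 1/(-163) = -1/163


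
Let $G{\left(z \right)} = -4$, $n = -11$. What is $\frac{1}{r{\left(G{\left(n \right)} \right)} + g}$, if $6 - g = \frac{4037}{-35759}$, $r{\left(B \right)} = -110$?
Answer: $- \frac{35759}{3714899} \approx -0.0096258$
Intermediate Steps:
$g = \frac{218591}{35759}$ ($g = 6 - \frac{4037}{-35759} = 6 - 4037 \left(- \frac{1}{35759}\right) = 6 - - \frac{4037}{35759} = 6 + \frac{4037}{35759} = \frac{218591}{35759} \approx 6.1129$)
$\frac{1}{r{\left(G{\left(n \right)} \right)} + g} = \frac{1}{-110 + \frac{218591}{35759}} = \frac{1}{- \frac{3714899}{35759}} = - \frac{35759}{3714899}$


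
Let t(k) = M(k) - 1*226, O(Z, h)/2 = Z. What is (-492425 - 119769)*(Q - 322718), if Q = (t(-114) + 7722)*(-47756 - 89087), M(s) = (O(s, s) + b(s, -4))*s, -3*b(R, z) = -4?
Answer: 2792903082659404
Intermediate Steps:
b(R, z) = 4/3 (b(R, z) = -⅓*(-4) = 4/3)
O(Z, h) = 2*Z
M(s) = s*(4/3 + 2*s) (M(s) = (2*s + 4/3)*s = (4/3 + 2*s)*s = s*(4/3 + 2*s))
t(k) = -226 + 2*k*(2 + 3*k)/3 (t(k) = 2*k*(2 + 3*k)/3 - 1*226 = 2*k*(2 + 3*k)/3 - 226 = -226 + 2*k*(2 + 3*k)/3)
Q = -4561798248 (Q = ((-226 + (⅔)*(-114)*(2 + 3*(-114))) + 7722)*(-47756 - 89087) = ((-226 + (⅔)*(-114)*(2 - 342)) + 7722)*(-136843) = ((-226 + (⅔)*(-114)*(-340)) + 7722)*(-136843) = ((-226 + 25840) + 7722)*(-136843) = (25614 + 7722)*(-136843) = 33336*(-136843) = -4561798248)
(-492425 - 119769)*(Q - 322718) = (-492425 - 119769)*(-4561798248 - 322718) = -612194*(-4562120966) = 2792903082659404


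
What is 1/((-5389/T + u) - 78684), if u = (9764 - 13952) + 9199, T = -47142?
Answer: -47142/3473087177 ≈ -1.3574e-5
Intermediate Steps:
u = 5011 (u = -4188 + 9199 = 5011)
1/((-5389/T + u) - 78684) = 1/((-5389/(-47142) + 5011) - 78684) = 1/((-5389*(-1/47142) + 5011) - 78684) = 1/((5389/47142 + 5011) - 78684) = 1/(236233951/47142 - 78684) = 1/(-3473087177/47142) = -47142/3473087177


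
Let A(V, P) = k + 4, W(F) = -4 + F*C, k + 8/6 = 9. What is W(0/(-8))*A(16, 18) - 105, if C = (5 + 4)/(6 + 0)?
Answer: -455/3 ≈ -151.67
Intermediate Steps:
k = 23/3 (k = -4/3 + 9 = 23/3 ≈ 7.6667)
C = 3/2 (C = 9/6 = 9*(⅙) = 3/2 ≈ 1.5000)
W(F) = -4 + 3*F/2 (W(F) = -4 + F*(3/2) = -4 + 3*F/2)
A(V, P) = 35/3 (A(V, P) = 23/3 + 4 = 35/3)
W(0/(-8))*A(16, 18) - 105 = (-4 + 3*(0/(-8))/2)*(35/3) - 105 = (-4 + 3*(0*(-⅛))/2)*(35/3) - 105 = (-4 + (3/2)*0)*(35/3) - 105 = (-4 + 0)*(35/3) - 105 = -4*35/3 - 105 = -140/3 - 105 = -455/3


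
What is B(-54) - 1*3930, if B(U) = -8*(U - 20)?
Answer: -3338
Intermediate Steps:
B(U) = 160 - 8*U (B(U) = -8*(-20 + U) = 160 - 8*U)
B(-54) - 1*3930 = (160 - 8*(-54)) - 1*3930 = (160 + 432) - 3930 = 592 - 3930 = -3338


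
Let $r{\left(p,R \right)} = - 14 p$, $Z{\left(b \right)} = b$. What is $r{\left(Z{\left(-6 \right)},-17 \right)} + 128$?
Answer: $212$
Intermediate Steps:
$r{\left(Z{\left(-6 \right)},-17 \right)} + 128 = \left(-14\right) \left(-6\right) + 128 = 84 + 128 = 212$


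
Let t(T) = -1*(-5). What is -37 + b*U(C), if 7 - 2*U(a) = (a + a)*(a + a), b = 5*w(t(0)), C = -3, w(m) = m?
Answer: -799/2 ≈ -399.50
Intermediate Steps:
t(T) = 5
b = 25 (b = 5*5 = 25)
U(a) = 7/2 - 2*a**2 (U(a) = 7/2 - (a + a)*(a + a)/2 = 7/2 - 2*a*2*a/2 = 7/2 - 2*a**2)
-37 + b*U(C) = -37 + 25*(7/2 - 2*(-3)**2) = -37 + 25*(7/2 - 2*9) = -37 + 25*(7/2 - 18) = -37 + 25*(-29/2) = -37 - 725/2 = -799/2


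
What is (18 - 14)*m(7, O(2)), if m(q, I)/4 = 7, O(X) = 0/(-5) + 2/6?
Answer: 112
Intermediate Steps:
O(X) = 1/3 (O(X) = 0*(-1/5) + 2*(1/6) = 0 + 1/3 = 1/3)
m(q, I) = 28 (m(q, I) = 4*7 = 28)
(18 - 14)*m(7, O(2)) = (18 - 14)*28 = 4*28 = 112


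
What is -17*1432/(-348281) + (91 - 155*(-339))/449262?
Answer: 14634476422/78234709311 ≈ 0.18706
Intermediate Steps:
-17*1432/(-348281) + (91 - 155*(-339))/449262 = -24344*(-1/348281) + (91 + 52545)*(1/449262) = 24344/348281 + 52636*(1/449262) = 24344/348281 + 26318/224631 = 14634476422/78234709311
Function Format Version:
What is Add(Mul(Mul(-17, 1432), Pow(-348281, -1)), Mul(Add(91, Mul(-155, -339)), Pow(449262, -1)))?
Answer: Rational(14634476422, 78234709311) ≈ 0.18706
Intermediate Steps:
Add(Mul(Mul(-17, 1432), Pow(-348281, -1)), Mul(Add(91, Mul(-155, -339)), Pow(449262, -1))) = Add(Mul(-24344, Rational(-1, 348281)), Mul(Add(91, 52545), Rational(1, 449262))) = Add(Rational(24344, 348281), Mul(52636, Rational(1, 449262))) = Add(Rational(24344, 348281), Rational(26318, 224631)) = Rational(14634476422, 78234709311)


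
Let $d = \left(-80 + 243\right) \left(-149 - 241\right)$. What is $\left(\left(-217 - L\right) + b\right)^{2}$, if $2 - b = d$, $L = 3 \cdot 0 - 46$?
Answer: $4019686801$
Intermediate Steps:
$L = -46$ ($L = 0 - 46 = -46$)
$d = -63570$ ($d = 163 \left(-390\right) = -63570$)
$b = 63572$ ($b = 2 - -63570 = 2 + 63570 = 63572$)
$\left(\left(-217 - L\right) + b\right)^{2} = \left(\left(-217 - -46\right) + 63572\right)^{2} = \left(\left(-217 + 46\right) + 63572\right)^{2} = \left(-171 + 63572\right)^{2} = 63401^{2} = 4019686801$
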